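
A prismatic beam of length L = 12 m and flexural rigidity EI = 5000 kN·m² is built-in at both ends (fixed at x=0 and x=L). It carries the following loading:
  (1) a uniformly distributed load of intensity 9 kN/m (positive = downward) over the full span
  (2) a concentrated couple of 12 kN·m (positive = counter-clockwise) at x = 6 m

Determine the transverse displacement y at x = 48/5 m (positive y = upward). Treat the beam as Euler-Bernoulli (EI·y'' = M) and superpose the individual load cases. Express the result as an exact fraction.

Load 1 — uniform load w=9 kN/m over full span:
  y_1 = -wx²(L-x)²/(24EI) = -9·(48/5)²·(12-(48/5))²/(24·5000) = -15552/390625 m
Load 2 — applied couple M₀=12 kN·m at a=6 m (b=L-a=6):
  y_2 = (R_Ax³/6 - M_Ax²/2 - M₀(x-a)²/2)/EI  [x>a] with R_A=3/2, M_A=3 = ((3/2)·(48/5)³/6 - 3·(48/5)²/2 - 12·((48/5)-6)²/2)/5000 = 81/78125 m
Superposition: y = Σ y_i = -15147/390625 m ≈ -0.038776 m

y(48/5) = -15147/390625 m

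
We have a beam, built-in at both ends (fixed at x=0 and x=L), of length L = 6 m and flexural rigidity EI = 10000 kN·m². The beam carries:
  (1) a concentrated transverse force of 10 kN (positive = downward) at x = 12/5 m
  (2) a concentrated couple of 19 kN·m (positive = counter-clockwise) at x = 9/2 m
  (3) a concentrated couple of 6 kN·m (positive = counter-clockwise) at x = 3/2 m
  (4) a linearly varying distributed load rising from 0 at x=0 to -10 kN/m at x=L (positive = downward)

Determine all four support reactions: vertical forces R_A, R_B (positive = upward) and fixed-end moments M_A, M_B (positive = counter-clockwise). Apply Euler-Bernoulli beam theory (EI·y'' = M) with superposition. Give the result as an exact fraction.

R_A = 867/400 kN, M_A = 581/400 kN·m, R_B = -8867/400 kN, M_B = 4221/400 kN·m

Load 1 — point force P=10 kN at a=12/5 m (b=L-a=18/5):
  R_A = Pb²(3a+b)/L³ = 10·(18/5)²·(3·(12/5)+(18/5))/6³ = 162/25 kN
  M_A = Pab²/L² = 10·(12/5)·(18/5)²/6² = 216/25 kN·m
  R_B = Pa²(a+3b)/L³ = 10·(12/5)²·((12/5)+3·(18/5))/6³ = 88/25 kN
  M_B = -Pa²b/L² = -10·(12/5)²·(18/5)/6² = -144/25 kN·m
Load 2 — applied couple M₀=19 kN·m at a=9/2 m (b=L-a=3/2):
  R_A = 6M₀ab/L³ = 6·19·(9/2)·(3/2)/6³ = 57/16 kN
  M_A = M₀b(2a-b)/L² = 19·(3/2)·(2·(9/2)-(3/2))/6² = 95/16 kN·m
  R_B = -6M₀ab/L³ = -6·19·(9/2)·(3/2)/6³ = -57/16 kN
  M_B = M₀a(2b-a)/L² = 19·(9/2)·(2·(3/2)-(9/2))/6² = -57/16 kN·m
Load 3 — applied couple M₀=6 kN·m at a=3/2 m (b=L-a=9/2):
  R_A = 6M₀ab/L³ = 6·6·(3/2)·(9/2)/6³ = 9/8 kN
  M_A = M₀b(2a-b)/L² = 6·(9/2)·(2·(3/2)-(9/2))/6² = -9/8 kN·m
  R_B = -6M₀ab/L³ = -6·6·(3/2)·(9/2)/6³ = -9/8 kN
  M_B = M₀a(2b-a)/L² = 6·(3/2)·(2·(9/2)-(3/2))/6² = 15/8 kN·m
Load 4 — triangular load w₀=-10 kN/m (0→w₀ over full span):
  R_A = 3w₀L/20 = 3·(-10)·6/20 = -9 kN
  M_A = w₀L²/30 = (-10)·6²/30 = -12 kN·m
  R_B = 7w₀L/20 = 7·(-10)·6/20 = -21 kN
  M_B = -w₀L²/20 = -(-10)·6²/20 = 18 kN·m
Superposition: R_A = 867/400 kN, M_A = 581/400 kN·m, R_B = -8867/400 kN, M_B = 4221/400 kN·m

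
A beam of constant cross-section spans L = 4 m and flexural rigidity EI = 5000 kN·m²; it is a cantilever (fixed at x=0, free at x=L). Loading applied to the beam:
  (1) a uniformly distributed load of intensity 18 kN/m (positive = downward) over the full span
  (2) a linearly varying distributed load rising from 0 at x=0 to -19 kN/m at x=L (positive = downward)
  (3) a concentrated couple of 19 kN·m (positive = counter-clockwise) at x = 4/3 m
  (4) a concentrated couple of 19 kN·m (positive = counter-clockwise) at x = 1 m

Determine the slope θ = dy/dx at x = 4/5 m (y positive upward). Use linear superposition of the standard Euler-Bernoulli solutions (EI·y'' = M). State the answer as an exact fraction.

Load 1 — uniform load w=18 kN/m over full span:
  θ_1 = -wx(x²-3Lx+3L²)/(6EI) = -18·(4/5)·((4/5)²-3·4·(4/5)+3·4²)/(6·5000) = -1464/78125 rad
Load 2 — triangular load w₀=-19 kN/m (0→w₀ over full span):
  θ_2 = (w₀Lx²/4-w₀L²x/3-w₀x⁴/(24L))/EI = ((-19)·4·(4/5)²/4-(-19)·4²·(4/5)/3-(-19)·(4/5)⁴/(24·4))/5000 = 16169/1171875 rad
Load 3 — applied couple M₀=19 kN·m at a=4/3 m (b=L-a=8/3):
  θ_3 = M₀x/EI  [x≤a] = 19·(4/5)/5000 = 19/6250 rad
Load 4 — applied couple M₀=19 kN·m at a=1 m (b=L-a=3):
  θ_4 = M₀x/EI  [x≤a] = 19·(4/5)/5000 = 19/6250 rad
Superposition: θ = Σ θ_i = 1334/1171875 rad ≈ 0.001138 rad

θ(4/5) = 1334/1171875 rad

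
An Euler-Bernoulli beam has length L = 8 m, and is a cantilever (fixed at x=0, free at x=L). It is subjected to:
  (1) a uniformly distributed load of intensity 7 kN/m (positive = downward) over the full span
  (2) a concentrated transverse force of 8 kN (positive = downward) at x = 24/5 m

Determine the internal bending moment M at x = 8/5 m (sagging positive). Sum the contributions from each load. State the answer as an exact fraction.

Load 1 — uniform load w=7 kN/m over full span:
  M_1 = -w(L-x)²/2 = -7·(8-(8/5))²/2 = -3584/25 kN·m
Load 2 — point force P=8 kN at a=24/5 m (b=L-a=16/5):
  M_2 = -P(a-x)  [x≤a] = -8·((24/5)-(8/5)) = -128/5 kN·m
Superposition: M = Σ M_i = -4224/25 kN·m ≈ -168.960000 kN·m

M(8/5) = -4224/25 kN·m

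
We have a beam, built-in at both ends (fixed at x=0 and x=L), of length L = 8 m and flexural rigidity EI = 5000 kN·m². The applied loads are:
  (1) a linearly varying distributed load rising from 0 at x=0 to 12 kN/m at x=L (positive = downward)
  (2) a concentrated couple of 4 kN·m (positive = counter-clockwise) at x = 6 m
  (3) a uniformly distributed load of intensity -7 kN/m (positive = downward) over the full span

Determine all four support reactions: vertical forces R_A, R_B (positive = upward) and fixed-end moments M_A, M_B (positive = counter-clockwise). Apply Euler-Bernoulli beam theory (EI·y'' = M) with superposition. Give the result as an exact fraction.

R_A = -1043/80 kN, M_A = -629/60 kN·m, R_B = 403/80 kN, M_B = -109/60 kN·m

Load 1 — triangular load w₀=12 kN/m (0→w₀ over full span):
  R_A = 3w₀L/20 = 3·12·8/20 = 72/5 kN
  M_A = w₀L²/30 = 12·8²/30 = 128/5 kN·m
  R_B = 7w₀L/20 = 7·12·8/20 = 168/5 kN
  M_B = -w₀L²/20 = -12·8²/20 = -192/5 kN·m
Load 2 — applied couple M₀=4 kN·m at a=6 m (b=L-a=2):
  R_A = 6M₀ab/L³ = 6·4·6·2/8³ = 9/16 kN
  M_A = M₀b(2a-b)/L² = 4·2·(2·6-2)/8² = 5/4 kN·m
  R_B = -6M₀ab/L³ = -6·4·6·2/8³ = -9/16 kN
  M_B = M₀a(2b-a)/L² = 4·6·(2·2-6)/8² = -3/4 kN·m
Load 3 — uniform load w=-7 kN/m over full span:
  R_A = wL/2 = (-7)·8/2 = -28 kN
  M_A = wL²/12 = (-7)·8²/12 = -112/3 kN·m
  R_B = wL/2 = (-7)·8/2 = -28 kN
  M_B = -wL²/12 = -(-7)·8²/12 = 112/3 kN·m
Superposition: R_A = -1043/80 kN, M_A = -629/60 kN·m, R_B = 403/80 kN, M_B = -109/60 kN·m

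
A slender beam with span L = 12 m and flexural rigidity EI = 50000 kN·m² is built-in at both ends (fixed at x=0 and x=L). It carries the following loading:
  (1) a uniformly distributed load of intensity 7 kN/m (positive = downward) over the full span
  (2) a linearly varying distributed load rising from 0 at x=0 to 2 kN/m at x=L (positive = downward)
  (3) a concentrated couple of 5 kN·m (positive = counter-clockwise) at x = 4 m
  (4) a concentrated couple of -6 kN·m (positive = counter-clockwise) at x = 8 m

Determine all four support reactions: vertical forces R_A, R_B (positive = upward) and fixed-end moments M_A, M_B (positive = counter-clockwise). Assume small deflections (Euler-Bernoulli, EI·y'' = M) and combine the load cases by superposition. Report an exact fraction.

R_A = 2047/45 kN, M_A = 458/5 kN·m, R_B = 2273/45 kN, M_B = -1451/15 kN·m

Load 1 — uniform load w=7 kN/m over full span:
  R_A = wL/2 = 7·12/2 = 42 kN
  M_A = wL²/12 = 7·12²/12 = 84 kN·m
  R_B = wL/2 = 7·12/2 = 42 kN
  M_B = -wL²/12 = -7·12²/12 = -84 kN·m
Load 2 — triangular load w₀=2 kN/m (0→w₀ over full span):
  R_A = 3w₀L/20 = 3·2·12/20 = 18/5 kN
  M_A = w₀L²/30 = 2·12²/30 = 48/5 kN·m
  R_B = 7w₀L/20 = 7·2·12/20 = 42/5 kN
  M_B = -w₀L²/20 = -2·12²/20 = -72/5 kN·m
Load 3 — applied couple M₀=5 kN·m at a=4 m (b=L-a=8):
  R_A = 6M₀ab/L³ = 6·5·4·8/12³ = 5/9 kN
  M_A = M₀b(2a-b)/L² = 5·8·(2·4-8)/12² = 0 kN·m
  R_B = -6M₀ab/L³ = -6·5·4·8/12³ = -5/9 kN
  M_B = M₀a(2b-a)/L² = 5·4·(2·8-4)/12² = 5/3 kN·m
Load 4 — applied couple M₀=-6 kN·m at a=8 m (b=L-a=4):
  R_A = 6M₀ab/L³ = 6·(-6)·8·4/12³ = -2/3 kN
  M_A = M₀b(2a-b)/L² = (-6)·4·(2·8-4)/12² = -2 kN·m
  R_B = -6M₀ab/L³ = -6·(-6)·8·4/12³ = 2/3 kN
  M_B = M₀a(2b-a)/L² = (-6)·8·(2·4-8)/12² = 0 kN·m
Superposition: R_A = 2047/45 kN, M_A = 458/5 kN·m, R_B = 2273/45 kN, M_B = -1451/15 kN·m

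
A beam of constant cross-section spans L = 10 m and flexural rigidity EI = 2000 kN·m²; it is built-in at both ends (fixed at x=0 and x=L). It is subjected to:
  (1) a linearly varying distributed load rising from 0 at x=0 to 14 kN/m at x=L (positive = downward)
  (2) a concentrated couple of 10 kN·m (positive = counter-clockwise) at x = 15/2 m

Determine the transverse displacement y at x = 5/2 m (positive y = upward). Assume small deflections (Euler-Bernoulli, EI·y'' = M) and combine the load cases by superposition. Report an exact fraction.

y(5/2) = -203/4096 m

Load 1 — triangular load w₀=14 kN/m (0→w₀ over full span):
  y_1 = -w₀x²(L-x)²(x+2L)/(120LEI) = -14·(5/2)²·(10-(5/2))²·((5/2)+2·10)/(120·10·2000) = -189/4096 m
Load 2 — applied couple M₀=10 kN·m at a=15/2 m (b=L-a=5/2):
  y_2 = (R_Ax³/6 - M_Ax²/2)/EI  [x≤a] with R_A=9/8, M_A=25/8 = ((9/8)·(5/2)³/6 - (25/8)·(5/2)²/2)/2000 = -7/2048 m
Superposition: y = Σ y_i = -203/4096 m ≈ -0.049561 m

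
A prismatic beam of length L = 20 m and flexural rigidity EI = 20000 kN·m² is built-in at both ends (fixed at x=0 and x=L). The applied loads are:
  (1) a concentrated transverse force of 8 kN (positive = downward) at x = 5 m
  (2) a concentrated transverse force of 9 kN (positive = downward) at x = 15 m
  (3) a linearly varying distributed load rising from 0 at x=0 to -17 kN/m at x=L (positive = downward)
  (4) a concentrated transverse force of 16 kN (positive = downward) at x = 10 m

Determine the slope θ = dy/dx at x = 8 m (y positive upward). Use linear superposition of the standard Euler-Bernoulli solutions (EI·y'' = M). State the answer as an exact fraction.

θ(8) = 2399/200000 rad

Load 1 — point force P=8 kN at a=5 m (b=L-a=15):
  θ_1 = Pa²(L-x)(2bL-(3b+a)(L-x))/(2L³EI)  [x>a] = 8·5²·(20-8)·(2·15·20-(3·15+5)·(20-8))/(2·20³·20000) = 0 rad
Load 2 — point force P=9 kN at a=15 m (b=L-a=5):
  θ_2 = -Pb²x(2aL-(3a+b)x)/(2L³EI)  [x≤a] = -9·5²·8·(2·15·20-(3·15+5)·8)/(2·20³·20000) = -9/8000 rad
Load 3 — triangular load w₀=-17 kN/m (0→w₀ over full span):
  θ_3 = -w₀(2x(L-x)(L-2x)(x+2L)+x²(L-x)²)/(120LEI) = -(-17)·(2·8·(20-8)·(20-2·8)·(8+2·20)+8²·(20-8)²)/(120·20·20000) = 51/3125 rad
Load 4 — point force P=16 kN at a=10 m (b=L-a=10):
  θ_4 = -Pb²x(2aL-(3a+b)x)/(2L³EI)  [x≤a] = -16·10²·8·(2·10·20-(3·10+10)·8)/(2·20³·20000) = -2/625 rad
Superposition: θ = Σ θ_i = 2399/200000 rad ≈ 0.011995 rad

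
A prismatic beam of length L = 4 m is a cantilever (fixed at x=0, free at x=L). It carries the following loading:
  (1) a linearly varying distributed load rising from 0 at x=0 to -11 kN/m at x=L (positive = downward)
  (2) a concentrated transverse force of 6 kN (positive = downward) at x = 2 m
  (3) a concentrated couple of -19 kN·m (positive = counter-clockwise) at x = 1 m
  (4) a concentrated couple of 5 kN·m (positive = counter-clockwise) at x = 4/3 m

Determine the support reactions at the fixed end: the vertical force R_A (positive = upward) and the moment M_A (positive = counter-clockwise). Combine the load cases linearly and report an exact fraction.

R_A = -16 kN, M_A = -98/3 kN·m

Load 1 — triangular load w₀=-11 kN/m (0→w₀ over full span):
  R_A = w₀L/2 = (-11)·4/2 = -22 kN
  M_A = w₀L²/3 = (-11)·4²/3 = -176/3 kN·m
Load 2 — point force P=6 kN at a=2 m (b=L-a=2):
  R_A = P = 6 kN
  M_A = Pa = 6·2 = 12 kN·m
Load 3 — applied couple M₀=-19 kN·m at a=1 m (b=L-a=3):
  R_A = 0 kN
  M_A = -M₀ = -(-19) = 19 kN·m
Load 4 — applied couple M₀=5 kN·m at a=4/3 m (b=L-a=8/3):
  R_A = 0 kN
  M_A = -M₀ = -5 kN·m
Superposition: R_A = -16 kN, M_A = -98/3 kN·m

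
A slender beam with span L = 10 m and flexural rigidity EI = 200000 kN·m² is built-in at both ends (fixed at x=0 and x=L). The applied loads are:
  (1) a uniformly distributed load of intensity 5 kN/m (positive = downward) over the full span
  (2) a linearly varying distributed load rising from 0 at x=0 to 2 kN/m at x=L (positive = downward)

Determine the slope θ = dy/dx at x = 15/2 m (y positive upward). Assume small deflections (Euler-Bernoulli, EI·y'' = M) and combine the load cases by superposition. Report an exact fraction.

Load 1 — uniform load w=5 kN/m over full span:
  θ_1 = -wx(L-x)(L-2x)/(12EI) = -5·(15/2)·(10-(15/2))·(10-2·(15/2))/(12·200000) = 1/5120 rad
Load 2 — triangular load w₀=2 kN/m (0→w₀ over full span):
  θ_2 = -w₀(2x(L-x)(L-2x)(x+2L)+x²(L-x)²)/(120LEI) = -2·(2·(15/2)·(10-(15/2))·(10-2·(15/2))·((15/2)+2·10)+(15/2)²·(10-(15/2))²)/(120·10·200000) = 41/1024000 rad
Superposition: θ = Σ θ_i = 241/1024000 rad ≈ 0.000235 rad

θ(15/2) = 241/1024000 rad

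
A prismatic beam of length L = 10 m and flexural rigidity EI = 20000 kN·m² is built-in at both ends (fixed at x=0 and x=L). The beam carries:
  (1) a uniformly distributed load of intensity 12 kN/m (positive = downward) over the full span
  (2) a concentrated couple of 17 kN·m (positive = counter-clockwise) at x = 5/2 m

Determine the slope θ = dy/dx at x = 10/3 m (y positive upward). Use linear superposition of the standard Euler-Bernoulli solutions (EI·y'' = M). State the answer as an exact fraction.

Load 1 — uniform load w=12 kN/m over full span:
  θ_1 = -wx(L-x)(L-2x)/(12EI) = -12·(10/3)·(10-(10/3))·(10-2·(10/3))/(12·20000) = -1/270 rad
Load 2 — applied couple M₀=17 kN·m at a=5/2 m (b=L-a=15/2):
  θ_2 = (R_Ax²/2 - M_Ax - M₀(x-a))/EI  [x>a] with R_A=153/80, M_A=-51/16 = ((153/80)·(10/3)²/2 - (-51/16)·(10/3) - 17·((10/3)-(5/2)))/20000 = 17/48000 rad
Superposition: θ = Σ θ_i = -1447/432000 rad ≈ -0.003350 rad

θ(10/3) = -1447/432000 rad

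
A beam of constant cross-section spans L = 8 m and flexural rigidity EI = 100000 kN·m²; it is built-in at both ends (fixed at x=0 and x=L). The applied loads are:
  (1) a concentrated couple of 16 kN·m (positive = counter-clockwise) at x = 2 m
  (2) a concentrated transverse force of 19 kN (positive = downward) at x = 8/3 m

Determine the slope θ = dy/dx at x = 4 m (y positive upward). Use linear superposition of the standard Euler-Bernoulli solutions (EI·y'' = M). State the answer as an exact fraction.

Load 1 — applied couple M₀=16 kN·m at a=2 m (b=L-a=6):
  θ_1 = (R_Ax²/2 - M_Ax - M₀(x-a))/EI  [x>a] with R_A=9/4, M_A=-3 = ((9/4)·4²/2 - (-3)·4 - 16·(4-2))/100000 = -1/50000 rad
Load 2 — point force P=19 kN at a=8/3 m (b=L-a=16/3):
  θ_2 = Pa²(L-x)(2bL-(3b+a)(L-x))/(2L³EI)  [x>a] = 19·(8/3)²·(8-4)·(2·(16/3)·8-(3·(16/3)+(8/3))·(8-4))/(2·8³·100000) = 19/337500 rad
Superposition: θ = Σ θ_i = 49/1350000 rad ≈ 0.000036 rad

θ(4) = 49/1350000 rad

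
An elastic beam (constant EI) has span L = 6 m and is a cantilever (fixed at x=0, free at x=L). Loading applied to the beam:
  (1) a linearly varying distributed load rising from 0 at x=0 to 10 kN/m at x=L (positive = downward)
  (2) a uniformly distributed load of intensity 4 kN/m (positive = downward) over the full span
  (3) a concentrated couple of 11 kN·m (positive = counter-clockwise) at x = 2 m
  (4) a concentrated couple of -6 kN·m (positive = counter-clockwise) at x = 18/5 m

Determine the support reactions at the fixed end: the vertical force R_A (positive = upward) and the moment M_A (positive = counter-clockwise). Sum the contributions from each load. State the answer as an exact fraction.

Load 1 — triangular load w₀=10 kN/m (0→w₀ over full span):
  R_A = w₀L/2 = 10·6/2 = 30 kN
  M_A = w₀L²/3 = 10·6²/3 = 120 kN·m
Load 2 — uniform load w=4 kN/m over full span:
  R_A = wL = 4·6 = 24 kN
  M_A = wL²/2 = 4·6²/2 = 72 kN·m
Load 3 — applied couple M₀=11 kN·m at a=2 m (b=L-a=4):
  R_A = 0 kN
  M_A = -M₀ = -11 kN·m
Load 4 — applied couple M₀=-6 kN·m at a=18/5 m (b=L-a=12/5):
  R_A = 0 kN
  M_A = -M₀ = -(-6) = 6 kN·m
Superposition: R_A = 54 kN, M_A = 187 kN·m

R_A = 54 kN, M_A = 187 kN·m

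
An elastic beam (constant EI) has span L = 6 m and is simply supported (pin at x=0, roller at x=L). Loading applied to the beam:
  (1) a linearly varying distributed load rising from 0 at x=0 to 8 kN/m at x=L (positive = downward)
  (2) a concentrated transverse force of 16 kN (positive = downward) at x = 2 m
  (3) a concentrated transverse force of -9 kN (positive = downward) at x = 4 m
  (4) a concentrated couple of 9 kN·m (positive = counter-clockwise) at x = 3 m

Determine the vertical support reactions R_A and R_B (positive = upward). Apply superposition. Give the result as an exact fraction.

Load 1 — triangular load w₀=8 kN/m (0→w₀ over full span):
  R_A = w₀L/6 = 8·6/6 = 8 kN
  R_B = w₀L/3 = 8·6/3 = 16 kN
Load 2 — point force P=16 kN at a=2 m (b=L-a=4):
  R_A = Pb/L = 16·4/6 = 32/3 kN
  R_B = Pa/L = 16·2/6 = 16/3 kN
Load 3 — point force P=-9 kN at a=4 m (b=L-a=2):
  R_A = Pb/L = (-9)·2/6 = -3 kN
  R_B = Pa/L = (-9)·4/6 = -6 kN
Load 4 — applied couple M₀=9 kN·m at a=3 m (b=L-a=3):
  R_A = M₀/L = 9/6 = 3/2 kN
  R_B = -M₀/L = -9/6 = -3/2 kN
Superposition: R_A = 103/6 kN, R_B = 83/6 kN

R_A = 103/6 kN, R_B = 83/6 kN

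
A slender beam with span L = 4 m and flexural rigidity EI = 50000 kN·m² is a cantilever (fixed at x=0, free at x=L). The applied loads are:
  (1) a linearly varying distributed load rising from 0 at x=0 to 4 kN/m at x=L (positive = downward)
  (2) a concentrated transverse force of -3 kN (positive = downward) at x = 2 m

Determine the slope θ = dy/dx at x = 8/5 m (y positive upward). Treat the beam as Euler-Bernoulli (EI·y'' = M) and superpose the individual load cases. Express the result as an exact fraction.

θ(8/5) = -719/1953125 rad

Load 1 — triangular load w₀=4 kN/m (0→w₀ over full span):
  θ_1 = (w₀Lx²/4-w₀L²x/3-w₀x⁴/(24L))/EI = (4·4·(8/5)²/4-4·4²·(8/5)/3-4·(8/5)⁴/(24·4))/50000 = -944/1953125 rad
Load 2 — point force P=-3 kN at a=2 m (b=L-a=2):
  θ_2 = -Px(2a-x)/(2EI)  [x≤a] = -(-3)·(8/5)·(2·2-(8/5))/(2·50000) = 9/78125 rad
Superposition: θ = Σ θ_i = -719/1953125 rad ≈ -0.000368 rad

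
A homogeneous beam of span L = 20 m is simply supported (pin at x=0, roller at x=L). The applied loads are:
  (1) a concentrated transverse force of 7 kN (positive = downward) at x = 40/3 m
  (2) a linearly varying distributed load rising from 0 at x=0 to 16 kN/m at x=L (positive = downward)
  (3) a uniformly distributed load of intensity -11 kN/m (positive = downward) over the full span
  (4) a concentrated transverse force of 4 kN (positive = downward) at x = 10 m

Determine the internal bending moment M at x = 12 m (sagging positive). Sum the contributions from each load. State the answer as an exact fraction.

M(12) = -372/5 kN·m

Load 1 — point force P=7 kN at a=40/3 m (b=L-a=20/3):
  M_1 = Pbx/L  [x≤a] = 7·(20/3)·12/20 = 28 kN·m
Load 2 — triangular load w₀=16 kN/m (0→w₀ over full span):
  M_2 = w₀Lx/6 - w₀x³/(6L) = 16·20·12/6 - 16·12³/(6·20) = 2048/5 kN·m
Load 3 — uniform load w=-11 kN/m over full span:
  M_3 = wx(L-x)/2 = (-11)·12·(20-12)/2 = -528 kN·m
Load 4 — point force P=4 kN at a=10 m (b=L-a=10):
  M_4 = Pa(L-x)/L  [x>a] = 4·10·(20-12)/20 = 16 kN·m
Superposition: M = Σ M_i = -372/5 kN·m ≈ -74.400000 kN·m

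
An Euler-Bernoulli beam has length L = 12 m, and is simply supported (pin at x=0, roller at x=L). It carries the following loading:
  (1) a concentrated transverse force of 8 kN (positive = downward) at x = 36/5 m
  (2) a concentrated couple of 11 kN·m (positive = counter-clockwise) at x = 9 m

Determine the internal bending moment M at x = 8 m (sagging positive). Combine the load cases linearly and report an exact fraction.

Load 1 — point force P=8 kN at a=36/5 m (b=L-a=24/5):
  M_1 = Pa(L-x)/L  [x>a] = 8·(36/5)·(12-8)/12 = 96/5 kN·m
Load 2 — applied couple M₀=11 kN·m at a=9 m (b=L-a=3):
  M_2 = M₀x/L  [x≤a] = 11·8/12 = 22/3 kN·m
Superposition: M = Σ M_i = 398/15 kN·m ≈ 26.533333 kN·m

M(8) = 398/15 kN·m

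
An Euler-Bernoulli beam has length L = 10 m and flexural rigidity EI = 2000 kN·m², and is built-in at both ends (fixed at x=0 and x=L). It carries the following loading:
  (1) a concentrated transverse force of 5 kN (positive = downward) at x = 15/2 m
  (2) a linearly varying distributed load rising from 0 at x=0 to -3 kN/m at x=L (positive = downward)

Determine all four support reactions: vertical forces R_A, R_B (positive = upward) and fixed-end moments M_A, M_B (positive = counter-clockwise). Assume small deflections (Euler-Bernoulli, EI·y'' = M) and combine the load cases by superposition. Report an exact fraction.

Load 1 — point force P=5 kN at a=15/2 m (b=L-a=5/2):
  R_A = Pb²(3a+b)/L³ = 5·(5/2)²·(3·(15/2)+(5/2))/10³ = 25/32 kN
  M_A = Pab²/L² = 5·(15/2)·(5/2)²/10² = 75/32 kN·m
  R_B = Pa²(a+3b)/L³ = 5·(15/2)²·((15/2)+3·(5/2))/10³ = 135/32 kN
  M_B = -Pa²b/L² = -5·(15/2)²·(5/2)/10² = -225/32 kN·m
Load 2 — triangular load w₀=-3 kN/m (0→w₀ over full span):
  R_A = 3w₀L/20 = 3·(-3)·10/20 = -9/2 kN
  M_A = w₀L²/30 = (-3)·10²/30 = -10 kN·m
  R_B = 7w₀L/20 = 7·(-3)·10/20 = -21/2 kN
  M_B = -w₀L²/20 = -(-3)·10²/20 = 15 kN·m
Superposition: R_A = -119/32 kN, M_A = -245/32 kN·m, R_B = -201/32 kN, M_B = 255/32 kN·m

R_A = -119/32 kN, M_A = -245/32 kN·m, R_B = -201/32 kN, M_B = 255/32 kN·m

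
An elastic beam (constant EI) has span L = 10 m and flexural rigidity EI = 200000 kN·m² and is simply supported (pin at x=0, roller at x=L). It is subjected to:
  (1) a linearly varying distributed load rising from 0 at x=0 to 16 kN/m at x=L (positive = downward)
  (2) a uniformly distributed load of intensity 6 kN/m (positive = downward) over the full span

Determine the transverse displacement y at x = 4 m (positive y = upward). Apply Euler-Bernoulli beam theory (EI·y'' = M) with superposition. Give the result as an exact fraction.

y(4) = -16103/1875000 m

Load 1 — triangular load w₀=16 kN/m (0→w₀ over full span):
  y_1 = -w₀x(7L⁴-10L²x²+3x⁴)/(360LEI) = -16·4·(7·10⁴-10·10²·4²+3·4⁴)/(360·10·200000) = -1141/234375 m
Load 2 — uniform load w=6 kN/m over full span:
  y_2 = -wx(L³-2Lx²+x³)/(24EI) = -6·4·(10³-2·10·4²+4³)/(24·200000) = -93/25000 m
Superposition: y = Σ y_i = -16103/1875000 m ≈ -0.008588 m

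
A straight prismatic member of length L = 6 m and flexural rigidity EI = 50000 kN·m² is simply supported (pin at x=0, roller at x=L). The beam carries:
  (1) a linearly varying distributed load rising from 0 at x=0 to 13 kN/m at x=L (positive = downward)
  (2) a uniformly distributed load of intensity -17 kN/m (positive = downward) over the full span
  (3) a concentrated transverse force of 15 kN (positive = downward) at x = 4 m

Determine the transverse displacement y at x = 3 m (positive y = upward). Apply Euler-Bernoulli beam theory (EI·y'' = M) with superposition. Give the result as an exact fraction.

Load 1 — triangular load w₀=13 kN/m (0→w₀ over full span):
  y_1 = -w₀x(7L⁴-10L²x²+3x⁴)/(360LEI) = -13·3·(7·6⁴-10·6²·3²+3·3⁴)/(360·6·50000) = -351/160000 m
Load 2 — uniform load w=-17 kN/m over full span:
  y_2 = -wx(L³-2Lx²+x³)/(24EI) = -(-17)·3·(6³-2·6·3²+3³)/(24·50000) = 459/80000 m
Load 3 — point force P=15 kN at a=4 m (b=L-a=2):
  y_3 = -Pbx(L²-b²-x²)/(6LEI)  [x≤a] = -15·2·3·(6²-2²-3²)/(6·6·50000) = -23/20000 m
Superposition: y = Σ y_i = 383/160000 m ≈ 0.002394 m

y(3) = 383/160000 m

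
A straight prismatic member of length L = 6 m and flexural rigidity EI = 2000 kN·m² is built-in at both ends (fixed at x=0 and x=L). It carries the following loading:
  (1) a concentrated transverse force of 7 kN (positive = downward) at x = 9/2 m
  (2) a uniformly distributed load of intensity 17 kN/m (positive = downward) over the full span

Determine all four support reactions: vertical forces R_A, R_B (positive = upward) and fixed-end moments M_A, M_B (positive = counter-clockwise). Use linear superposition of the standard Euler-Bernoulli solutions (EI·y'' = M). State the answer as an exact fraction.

Load 1 — point force P=7 kN at a=9/2 m (b=L-a=3/2):
  R_A = Pb²(3a+b)/L³ = 7·(3/2)²·(3·(9/2)+(3/2))/6³ = 35/32 kN
  M_A = Pab²/L² = 7·(9/2)·(3/2)²/6² = 63/32 kN·m
  R_B = Pa²(a+3b)/L³ = 7·(9/2)²·((9/2)+3·(3/2))/6³ = 189/32 kN
  M_B = -Pa²b/L² = -7·(9/2)²·(3/2)/6² = -189/32 kN·m
Load 2 — uniform load w=17 kN/m over full span:
  R_A = wL/2 = 17·6/2 = 51 kN
  M_A = wL²/12 = 17·6²/12 = 51 kN·m
  R_B = wL/2 = 17·6/2 = 51 kN
  M_B = -wL²/12 = -17·6²/12 = -51 kN·m
Superposition: R_A = 1667/32 kN, M_A = 1695/32 kN·m, R_B = 1821/32 kN, M_B = -1821/32 kN·m

R_A = 1667/32 kN, M_A = 1695/32 kN·m, R_B = 1821/32 kN, M_B = -1821/32 kN·m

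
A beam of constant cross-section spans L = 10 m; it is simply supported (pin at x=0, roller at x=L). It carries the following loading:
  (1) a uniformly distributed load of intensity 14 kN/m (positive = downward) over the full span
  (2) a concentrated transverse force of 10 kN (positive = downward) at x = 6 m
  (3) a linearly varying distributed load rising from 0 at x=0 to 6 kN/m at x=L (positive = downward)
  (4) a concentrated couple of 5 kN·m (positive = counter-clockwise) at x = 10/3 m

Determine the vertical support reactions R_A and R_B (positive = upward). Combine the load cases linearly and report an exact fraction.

R_A = 169/2 kN, R_B = 191/2 kN

Load 1 — uniform load w=14 kN/m over full span:
  R_A = wL/2 = 14·10/2 = 70 kN
  R_B = wL/2 = 14·10/2 = 70 kN
Load 2 — point force P=10 kN at a=6 m (b=L-a=4):
  R_A = Pb/L = 10·4/10 = 4 kN
  R_B = Pa/L = 10·6/10 = 6 kN
Load 3 — triangular load w₀=6 kN/m (0→w₀ over full span):
  R_A = w₀L/6 = 6·10/6 = 10 kN
  R_B = w₀L/3 = 6·10/3 = 20 kN
Load 4 — applied couple M₀=5 kN·m at a=10/3 m (b=L-a=20/3):
  R_A = M₀/L = 5/10 = 1/2 kN
  R_B = -M₀/L = -5/10 = -1/2 kN
Superposition: R_A = 169/2 kN, R_B = 191/2 kN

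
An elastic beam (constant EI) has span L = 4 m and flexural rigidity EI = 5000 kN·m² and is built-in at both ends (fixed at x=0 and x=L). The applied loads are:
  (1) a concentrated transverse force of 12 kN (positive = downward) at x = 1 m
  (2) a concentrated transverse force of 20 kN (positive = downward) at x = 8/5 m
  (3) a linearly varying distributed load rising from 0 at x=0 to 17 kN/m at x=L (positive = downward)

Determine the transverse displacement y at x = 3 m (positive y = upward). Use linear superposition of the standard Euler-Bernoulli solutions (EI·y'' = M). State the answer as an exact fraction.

Load 1 — point force P=12 kN at a=1 m (b=L-a=3):
  y_1 = -Pa²(L-x)²(3bL-(3b+a)(L-x))/(6L³EI)  [x>a] = -12·1²·(4-3)²·(3·3·4-(3·3+1)·(4-3))/(6·4³·5000) = -13/80000 m
Load 2 — point force P=20 kN at a=8/5 m (b=L-a=12/5):
  y_2 = -Pa²(L-x)²(3bL-(3b+a)(L-x))/(6L³EI)  [x>a] = -20·(8/5)²·(4-3)²·(3·(12/5)·4-(3·(12/5)+(8/5))·(4-3))/(6·4³·5000) = -1/1875 m
Load 3 — triangular load w₀=17 kN/m (0→w₀ over full span):
  y_3 = -w₀x²(L-x)²(x+2L)/(120LEI) = -17·3²·(4-3)²·(3+2·4)/(120·4·5000) = -561/800000 m
Superposition: y = Σ y_i = -3353/2400000 m ≈ -0.001397 m

y(3) = -3353/2400000 m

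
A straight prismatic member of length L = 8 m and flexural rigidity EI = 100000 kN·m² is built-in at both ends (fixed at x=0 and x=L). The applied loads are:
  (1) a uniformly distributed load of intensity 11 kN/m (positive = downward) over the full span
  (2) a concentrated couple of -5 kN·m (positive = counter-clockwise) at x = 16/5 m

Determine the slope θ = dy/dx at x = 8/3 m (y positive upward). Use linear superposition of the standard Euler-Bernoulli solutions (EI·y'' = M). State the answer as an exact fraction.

θ(8/3) = -1841/5062500 rad

Load 1 — uniform load w=11 kN/m over full span:
  θ_1 = -wx(L-x)(L-2x)/(12EI) = -11·(8/3)·(8-(8/3))·(8-2·(8/3))/(12·100000) = -88/253125 rad
Load 2 — applied couple M₀=-5 kN·m at a=16/5 m (b=L-a=24/5):
  θ_2 = (R_Ax²/2 - M_Ax)/EI  [x≤a] with R_A=-9/10, M_A=-3/5 = ((-9/10)·(8/3)²/2 - (-3/5)·(8/3))/100000 = -1/62500 rad
Superposition: θ = Σ θ_i = -1841/5062500 rad ≈ -0.000364 rad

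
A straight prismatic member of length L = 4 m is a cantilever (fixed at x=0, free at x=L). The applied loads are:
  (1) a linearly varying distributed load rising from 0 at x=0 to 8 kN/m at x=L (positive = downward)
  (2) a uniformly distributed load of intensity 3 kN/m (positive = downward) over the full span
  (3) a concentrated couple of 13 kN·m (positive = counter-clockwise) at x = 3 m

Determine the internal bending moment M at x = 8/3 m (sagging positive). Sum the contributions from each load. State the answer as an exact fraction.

M(8/3) = 325/81 kN·m

Load 1 — triangular load w₀=8 kN/m (0→w₀ over full span):
  M_1 = w₀Lx/2 - w₀L²/3 - w₀x³/(6L) = 8·4·(8/3)/2 - 8·4²/3 - 8·(8/3)³/(6·4) = -512/81 kN·m
Load 2 — uniform load w=3 kN/m over full span:
  M_2 = -w(L-x)²/2 = -3·(4-(8/3))²/2 = -8/3 kN·m
Load 3 — applied couple M₀=13 kN·m at a=3 m (b=L-a=1):
  M_3 = M₀  [x≤a] = 13 = 13 kN·m
Superposition: M = Σ M_i = 325/81 kN·m ≈ 4.012346 kN·m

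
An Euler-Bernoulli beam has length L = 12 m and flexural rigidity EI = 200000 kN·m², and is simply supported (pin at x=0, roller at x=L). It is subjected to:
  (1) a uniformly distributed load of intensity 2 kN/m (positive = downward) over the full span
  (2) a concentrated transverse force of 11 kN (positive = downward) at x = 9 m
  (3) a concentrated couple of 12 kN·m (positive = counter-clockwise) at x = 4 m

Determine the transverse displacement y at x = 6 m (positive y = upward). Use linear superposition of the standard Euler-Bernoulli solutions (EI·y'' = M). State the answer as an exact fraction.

y(6) = -3009/800000 m

Load 1 — uniform load w=2 kN/m over full span:
  y_1 = -wx(L³-2Lx²+x³)/(24EI) = -2·6·(12³-2·12·6²+6³)/(24·200000) = -27/10000 m
Load 2 — point force P=11 kN at a=9 m (b=L-a=3):
  y_2 = -Pbx(L²-b²-x²)/(6LEI)  [x≤a] = -11·3·6·(12²-3²-6²)/(6·12·200000) = -1089/800000 m
Load 3 — applied couple M₀=12 kN·m at a=4 m (b=L-a=8):
  y_3 = (M₀x³/(6L)-M₀(x-a)²/2+C₁x)/EI  [x>a] with C₁=M₀(3b²-L²)/(6L)=8 = (12·6³/(6·12)-12·(6-4)²/2+8·6)/200000 = 3/10000 m
Superposition: y = Σ y_i = -3009/800000 m ≈ -0.003761 m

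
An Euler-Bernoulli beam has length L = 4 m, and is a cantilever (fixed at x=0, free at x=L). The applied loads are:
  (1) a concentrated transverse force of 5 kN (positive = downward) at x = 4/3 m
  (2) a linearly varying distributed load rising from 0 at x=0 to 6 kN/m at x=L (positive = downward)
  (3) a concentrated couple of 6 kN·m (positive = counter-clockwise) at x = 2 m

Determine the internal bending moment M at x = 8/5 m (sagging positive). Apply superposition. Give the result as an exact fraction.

M(8/5) = -978/125 kN·m

Load 1 — point force P=5 kN at a=4/3 m (b=L-a=8/3):
  M_1 = 0  [x>a] = 0 kN·m
Load 2 — triangular load w₀=6 kN/m (0→w₀ over full span):
  M_2 = w₀Lx/2 - w₀L²/3 - w₀x³/(6L) = 6·4·(8/5)/2 - 6·4²/3 - 6·(8/5)³/(6·4) = -1728/125 kN·m
Load 3 — applied couple M₀=6 kN·m at a=2 m (b=L-a=2):
  M_3 = M₀  [x≤a] = 6 = 6 kN·m
Superposition: M = Σ M_i = -978/125 kN·m ≈ -7.824000 kN·m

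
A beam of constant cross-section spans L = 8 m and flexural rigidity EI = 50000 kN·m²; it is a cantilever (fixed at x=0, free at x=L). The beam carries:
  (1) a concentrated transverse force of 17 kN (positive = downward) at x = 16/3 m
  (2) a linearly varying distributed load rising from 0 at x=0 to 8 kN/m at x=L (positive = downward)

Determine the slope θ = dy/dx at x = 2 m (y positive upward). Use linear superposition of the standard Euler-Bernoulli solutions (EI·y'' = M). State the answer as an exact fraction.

θ(2) = -319/37500 rad

Load 1 — point force P=17 kN at a=16/3 m (b=L-a=8/3):
  θ_1 = -Px(2a-x)/(2EI)  [x≤a] = -17·2·(2·(16/3)-2)/(2·50000) = -221/75000 rad
Load 2 — triangular load w₀=8 kN/m (0→w₀ over full span):
  θ_2 = (w₀Lx²/4-w₀L²x/3-w₀x⁴/(24L))/EI = (8·8·2²/4-8·8²·2/3-8·2⁴/(24·8))/50000 = -139/25000 rad
Superposition: θ = Σ θ_i = -319/37500 rad ≈ -0.008507 rad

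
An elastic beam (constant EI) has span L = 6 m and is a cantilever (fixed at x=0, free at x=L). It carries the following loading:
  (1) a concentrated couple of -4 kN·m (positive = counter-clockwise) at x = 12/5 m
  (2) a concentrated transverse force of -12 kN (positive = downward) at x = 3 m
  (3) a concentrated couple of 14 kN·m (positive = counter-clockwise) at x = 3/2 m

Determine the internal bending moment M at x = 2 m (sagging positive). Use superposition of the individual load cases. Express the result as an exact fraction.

Load 1 — applied couple M₀=-4 kN·m at a=12/5 m (b=L-a=18/5):
  M_1 = M₀  [x≤a] = (-4) = -4 kN·m
Load 2 — point force P=-12 kN at a=3 m (b=L-a=3):
  M_2 = -P(a-x)  [x≤a] = -(-12)·(3-2) = 12 kN·m
Load 3 — applied couple M₀=14 kN·m at a=3/2 m (b=L-a=9/2):
  M_3 = 0  [x>a] = 0 kN·m
Superposition: M = Σ M_i = 8 kN·m ≈ 8.000000 kN·m

M(2) = 8 kN·m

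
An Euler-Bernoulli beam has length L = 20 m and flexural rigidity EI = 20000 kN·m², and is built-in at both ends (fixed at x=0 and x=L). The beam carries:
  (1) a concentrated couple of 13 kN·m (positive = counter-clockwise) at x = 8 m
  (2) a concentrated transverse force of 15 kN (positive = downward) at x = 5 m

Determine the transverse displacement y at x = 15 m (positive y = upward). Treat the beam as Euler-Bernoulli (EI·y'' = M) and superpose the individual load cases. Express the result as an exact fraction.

Load 1 — applied couple M₀=13 kN·m at a=8 m (b=L-a=12):
  y_1 = (R_Ax³/6 - M_Ax²/2 - M₀(x-a)²/2)/EI  [x>a] with R_A=117/125, M_A=39/25 = ((117/125)·15³/6 - (39/25)·15²/2 - 13·(15-8)²/2)/20000 = 13/8000 m
Load 2 — point force P=15 kN at a=5 m (b=L-a=15):
  y_2 = -Pa²(L-x)²(3bL-(3b+a)(L-x))/(6L³EI)  [x>a] = -15·5²·(20-15)²·(3·15·20-(3·15+5)·(20-15))/(6·20³·20000) = -13/2048 m
Superposition: y = Σ y_i = -1209/256000 m ≈ -0.004723 m

y(15) = -1209/256000 m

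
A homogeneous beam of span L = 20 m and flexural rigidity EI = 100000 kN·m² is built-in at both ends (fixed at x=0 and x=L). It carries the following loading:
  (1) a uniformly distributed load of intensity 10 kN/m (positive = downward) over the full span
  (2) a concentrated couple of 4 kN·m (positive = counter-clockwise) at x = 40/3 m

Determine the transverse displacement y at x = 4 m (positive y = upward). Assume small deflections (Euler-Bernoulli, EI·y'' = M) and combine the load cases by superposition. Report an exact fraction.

y(4) = -2411/140625 m

Load 1 — uniform load w=10 kN/m over full span:
  y_1 = -wx²(L-x)²/(24EI) = -10·4²·(20-4)²/(24·100000) = -32/1875 m
Load 2 — applied couple M₀=4 kN·m at a=40/3 m (b=L-a=20/3):
  y_2 = (R_Ax³/6 - M_Ax²/2)/EI  [x≤a] with R_A=4/15, M_A=4/3 = ((4/15)·4³/6 - (4/3)·4²/2)/100000 = -11/140625 m
Superposition: y = Σ y_i = -2411/140625 m ≈ -0.017145 m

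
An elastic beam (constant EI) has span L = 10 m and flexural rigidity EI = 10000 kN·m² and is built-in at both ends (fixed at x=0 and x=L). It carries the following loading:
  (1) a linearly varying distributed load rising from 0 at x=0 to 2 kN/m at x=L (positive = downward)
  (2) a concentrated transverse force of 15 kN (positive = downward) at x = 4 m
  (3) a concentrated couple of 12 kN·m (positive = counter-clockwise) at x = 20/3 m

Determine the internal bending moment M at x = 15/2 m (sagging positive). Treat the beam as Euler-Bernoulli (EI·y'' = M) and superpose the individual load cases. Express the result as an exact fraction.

Load 1 — triangular load w₀=2 kN/m (0→w₀ over full span):
  M_1 = 3w₀Lx/20 - w₀L²/30 - w₀x³/(6L) = 3·2·10·(15/2)/20 - 2·10²/30 - 2·(15/2)³/(6·10) = 85/48 kN·m
Load 2 — point force P=15 kN at a=4 m (b=L-a=6):
  M_2 = Pa²(a+3b)(L-x)/L³ - Pa²b/L²  [x>a] = 15·4²·(4+3·6)·(10-(15/2))/10³ - 15·4²·6/10² = -6/5 kN·m
Load 3 — applied couple M₀=12 kN·m at a=20/3 m (b=L-a=10/3):
  M_3 = R_Ax - M_A - M₀  [x>a] with R_A=8/5, M_A=4 = (8/5)·(15/2) - 4 - 12 = -4 kN·m
Superposition: M = Σ M_i = -823/240 kN·m ≈ -3.429167 kN·m

M(15/2) = -823/240 kN·m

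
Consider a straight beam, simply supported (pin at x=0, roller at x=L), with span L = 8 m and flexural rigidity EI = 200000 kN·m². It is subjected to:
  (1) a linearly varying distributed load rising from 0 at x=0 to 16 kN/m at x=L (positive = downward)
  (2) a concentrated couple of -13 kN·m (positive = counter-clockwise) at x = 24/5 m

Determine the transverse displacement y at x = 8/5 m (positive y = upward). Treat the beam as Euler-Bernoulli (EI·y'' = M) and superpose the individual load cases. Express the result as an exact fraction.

y(8/5) = -166378/146484375 m

Load 1 — triangular load w₀=16 kN/m (0→w₀ over full span):
  y_1 = -w₀x(7L⁴-10L²x²+3x⁴)/(360LEI) = -16·(8/5)·(7·8⁴-10·8²·(8/5)²+3·(8/5)⁴)/(360·8·200000) = -176128/146484375 m
Load 2 — applied couple M₀=-13 kN·m at a=24/5 m (b=L-a=16/5):
  y_2 = (M₀x³/(6L)+C₁x)/EI  [x≤a] with C₁=M₀(3b²-L²)/(6L)=676/75 = ((-13)·(8/5)³/(6·8)+(676/75)·(8/5))/200000 = 26/390625 m
Superposition: y = Σ y_i = -166378/146484375 m ≈ -0.001136 m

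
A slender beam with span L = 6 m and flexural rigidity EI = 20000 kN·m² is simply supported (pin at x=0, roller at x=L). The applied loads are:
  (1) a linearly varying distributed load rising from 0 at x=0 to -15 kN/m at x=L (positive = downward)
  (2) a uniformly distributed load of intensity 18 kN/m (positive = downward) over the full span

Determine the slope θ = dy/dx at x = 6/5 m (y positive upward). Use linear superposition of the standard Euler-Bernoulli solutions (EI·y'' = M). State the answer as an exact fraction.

θ(6/5) = -4743/1250000 rad

Load 1 — triangular load w₀=-15 kN/m (0→w₀ over full span):
  θ_1 = -w₀(7L⁴-30L²x²+15x⁴)/(360LEI) = -(-15)·(7·6⁴-30·6²·(6/5)²+15·(6/5)⁴)/(360·6·20000) = 819/312500 rad
Load 2 — uniform load w=18 kN/m over full span:
  θ_2 = -w(L³-6Lx²+4x³)/(24EI) = -18·(6³-6·6·(6/5)²+4·(6/5)³)/(24·20000) = -8019/1250000 rad
Superposition: θ = Σ θ_i = -4743/1250000 rad ≈ -0.003794 rad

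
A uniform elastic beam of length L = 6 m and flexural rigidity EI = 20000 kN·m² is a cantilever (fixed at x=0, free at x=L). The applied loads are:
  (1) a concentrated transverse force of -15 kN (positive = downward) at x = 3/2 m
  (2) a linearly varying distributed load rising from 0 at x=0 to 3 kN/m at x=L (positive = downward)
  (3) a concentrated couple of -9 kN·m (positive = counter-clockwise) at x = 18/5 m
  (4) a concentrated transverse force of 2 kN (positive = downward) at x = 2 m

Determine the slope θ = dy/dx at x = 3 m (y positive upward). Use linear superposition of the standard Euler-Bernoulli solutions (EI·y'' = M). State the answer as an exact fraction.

Load 1 — point force P=-15 kN at a=3/2 m (b=L-a=9/2):
  θ_1 = -Pa²/(2EI)  [x>a] = -(-15)·(3/2)²/(2·20000) = 27/32000 rad
Load 2 — triangular load w₀=3 kN/m (0→w₀ over full span):
  θ_2 = (w₀Lx²/4-w₀L²x/3-w₀x⁴/(24L))/EI = (3·6·3²/4-3·6²·3/3-3·3⁴/(24·6))/20000 = -1107/320000 rad
Load 3 — applied couple M₀=-9 kN·m at a=18/5 m (b=L-a=12/5):
  θ_3 = M₀x/EI  [x≤a] = (-9)·3/20000 = -27/20000 rad
Load 4 — point force P=2 kN at a=2 m (b=L-a=4):
  θ_4 = -Pa²/(2EI)  [x>a] = -2·2²/(2·20000) = -1/5000 rad
Superposition: θ = Σ θ_i = -1333/320000 rad ≈ -0.004166 rad

θ(3) = -1333/320000 rad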